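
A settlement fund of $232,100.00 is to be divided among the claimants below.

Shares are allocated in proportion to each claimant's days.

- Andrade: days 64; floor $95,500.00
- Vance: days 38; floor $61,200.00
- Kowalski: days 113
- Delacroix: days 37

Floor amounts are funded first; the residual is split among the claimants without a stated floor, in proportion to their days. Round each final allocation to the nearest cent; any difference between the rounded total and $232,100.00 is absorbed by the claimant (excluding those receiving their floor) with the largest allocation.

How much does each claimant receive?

Fund the minimums — Andrade $95,500.00; Vance $61,200.00. Remaining pool $75,400.00.
Remaining pool split over remaining days 150: Kowalski 56,801.3333 → $56,801.33; Delacroix 18,598.6667 → $18,598.67.

Andrade: $95,500.00 · Vance: $61,200.00 · Kowalski: $56,801.33 · Delacroix: $18,598.67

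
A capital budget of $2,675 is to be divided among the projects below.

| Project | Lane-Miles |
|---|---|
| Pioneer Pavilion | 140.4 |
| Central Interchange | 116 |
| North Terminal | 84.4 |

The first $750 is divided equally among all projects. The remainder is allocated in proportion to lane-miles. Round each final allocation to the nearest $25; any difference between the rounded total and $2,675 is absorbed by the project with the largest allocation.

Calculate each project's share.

Pioneer Pavilion: $1,050 | Central Interchange: $900 | North Terminal: $725

First tranche $750 split equally: $250 each.
Remainder $1,925 by lane-miles (total 340.8): Pioneer Pavilion 793.05 → $800; Central Interchange 655.22 → $650; North Terminal 476.73 → $475.
Totals: Pioneer Pavilion $250 + $800 = $1,050; Central Interchange $250 + $650 = $900; North Terminal $250 + $475 = $725.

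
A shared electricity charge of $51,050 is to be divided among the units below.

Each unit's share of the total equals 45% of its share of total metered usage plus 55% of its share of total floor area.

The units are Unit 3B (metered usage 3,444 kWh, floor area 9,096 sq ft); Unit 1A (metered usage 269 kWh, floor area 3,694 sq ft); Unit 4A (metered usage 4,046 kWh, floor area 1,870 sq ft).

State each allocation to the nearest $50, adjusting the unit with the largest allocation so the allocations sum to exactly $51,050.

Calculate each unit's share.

Unit 3B: $27,650; Unit 1A: $7,850; Unit 4A: $15,550

Totals — metered usage 7,759, floor area 14,660.
Combined weights (45% metered usage + 55% floor area): Unit 3B 0.5410; Unit 1A 0.1542; Unit 4A 0.3048.
Unrounded shares: Unit 3B 27,617.91; Unit 1A 7,871.36; Unit 4A 15,560.72.
Rounded to nearest $50: Unit 3B $27,600; Unit 1A $7,850; Unit 4A $15,550. Sum = $51,000.
Difference $51,050 − $51,000 = +$50 applied to largest allocation (Unit 3B): Unit 3B becomes $27,650.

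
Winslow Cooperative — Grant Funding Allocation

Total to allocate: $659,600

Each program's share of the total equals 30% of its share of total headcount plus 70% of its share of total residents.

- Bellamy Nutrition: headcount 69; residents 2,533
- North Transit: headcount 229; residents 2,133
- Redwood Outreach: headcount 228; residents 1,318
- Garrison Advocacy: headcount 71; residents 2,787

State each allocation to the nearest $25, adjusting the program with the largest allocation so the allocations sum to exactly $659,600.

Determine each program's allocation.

Bellamy Nutrition: $156,200 · North Transit: $188,200 · Redwood Outreach: $144,950 · Garrison Advocacy: $170,250

Headcount total 597; residents total 8,771.
Combined weights (30% headcount + 70% residents): Bellamy Nutrition 0.2368; North Transit 0.2853; Redwood Outreach 0.2198; Garrison Advocacy 0.2581.
Pro-rata amounts: Bellamy Nutrition 156,211.88; North Transit 188,188.38; Redwood Outreach 144,953.97; Garrison Advocacy 170,245.77.
At nearest $25: Bellamy Nutrition $156,200; North Transit $188,200; Redwood Outreach $144,950; Garrison Advocacy $170,250. Sum = $659,600.
Sum already equals the total — no adjustment.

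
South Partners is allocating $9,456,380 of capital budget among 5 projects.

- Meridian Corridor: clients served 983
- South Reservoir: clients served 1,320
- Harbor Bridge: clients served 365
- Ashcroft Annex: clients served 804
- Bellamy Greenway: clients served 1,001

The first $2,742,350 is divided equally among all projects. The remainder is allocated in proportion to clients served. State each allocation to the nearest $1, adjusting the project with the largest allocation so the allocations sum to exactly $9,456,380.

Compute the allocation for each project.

Meridian Corridor: $2,023,966; South Reservoir: $2,529,806; Harbor Bridge: $1,096,340; Ashcroft Annex: $1,755,284; Bellamy Greenway: $2,050,984

Equal tier: $2,742,350 ÷ 5 = $548,470 apiece.
Remainder $6,714,030 by clients served (total 4,473): Meridian Corridor 1,475,495.53 → $1,475,496; South Reservoir 1,981,336.82 → $1,981,337; Harbor Bridge 547,869.65 → $547,870; Ashcroft Annex 1,206,814.25 → $1,206,814; Bellamy Greenway 1,502,513.76 → $1,502,514.
Rounding difference −$1 on remainder applied to South Reservoir.
Totals: Meridian Corridor $548,470 + $1,475,496 = $2,023,966; South Reservoir $548,470 + $1,981,336 = $2,529,806; Harbor Bridge $548,470 + $547,870 = $1,096,340; Ashcroft Annex $548,470 + $1,206,814 = $1,755,284; Bellamy Greenway $548,470 + $1,502,514 = $2,050,984.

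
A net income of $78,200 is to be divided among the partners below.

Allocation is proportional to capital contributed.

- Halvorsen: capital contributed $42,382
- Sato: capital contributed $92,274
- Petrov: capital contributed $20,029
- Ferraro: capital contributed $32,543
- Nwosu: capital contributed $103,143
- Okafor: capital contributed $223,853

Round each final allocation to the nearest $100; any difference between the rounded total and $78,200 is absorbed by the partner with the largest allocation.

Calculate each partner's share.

Halvorsen: $6,400; Sato: $14,000; Petrov: $3,000; Ferraro: $4,900; Nwosu: $15,700; Okafor: $34,200

Capital contributed total: 514,224.
Unrounded shares: Halvorsen 42,382/514,224 × $78,200 = 6,445.19; Sato 92,274/514,224 × $78,200 = 14,032.46; Petrov 20,029/514,224 × $78,200 = 3,045.89; Ferraro 32,543/514,224 × $78,200 = 4,948.94; Nwosu 103,143/514,224 × $78,200 = 15,685.35; Okafor 223,853/514,224 × $78,200 = 34,042.18.
At nearest $100: Halvorsen $6,400; Sato $14,000; Petrov $3,000; Ferraro $4,900; Nwosu $15,700; Okafor $34,000. Sum = $78,000.
Difference $78,200 − $78,000 = +$200 applied to largest allocation (Okafor): Okafor becomes $34,200.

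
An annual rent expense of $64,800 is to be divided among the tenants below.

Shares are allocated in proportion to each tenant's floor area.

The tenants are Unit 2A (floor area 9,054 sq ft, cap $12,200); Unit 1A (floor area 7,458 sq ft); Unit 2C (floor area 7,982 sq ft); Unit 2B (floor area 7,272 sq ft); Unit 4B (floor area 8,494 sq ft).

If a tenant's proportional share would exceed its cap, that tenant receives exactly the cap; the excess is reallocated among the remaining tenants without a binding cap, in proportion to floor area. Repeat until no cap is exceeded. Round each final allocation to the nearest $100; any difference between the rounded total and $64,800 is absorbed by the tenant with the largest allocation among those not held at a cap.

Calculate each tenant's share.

Total floor area = 40,260.
Unconstrained shares: Unit 2A 14,572.76; Unit 1A 12,003.93; Unit 2C 12,847.33; Unit 2B 11,704.56; Unit 4B 13,671.42.
Capped: Unit 2A ($12,200); remaining pool $52,600 reallocated over remaining floor area 31,206.
Redistributed shares: Unit 1A 12,571.01 → $12,600; Unit 2C 13,454.25 → $13,500; Unit 2B 12,257.49 → $12,300; Unit 4B 14,317.26 → $14,300.
Rounding difference −$100 applied to Unit 4B → $14,200.

Unit 2A: $12,200 · Unit 1A: $12,600 · Unit 2C: $13,500 · Unit 2B: $12,300 · Unit 4B: $14,200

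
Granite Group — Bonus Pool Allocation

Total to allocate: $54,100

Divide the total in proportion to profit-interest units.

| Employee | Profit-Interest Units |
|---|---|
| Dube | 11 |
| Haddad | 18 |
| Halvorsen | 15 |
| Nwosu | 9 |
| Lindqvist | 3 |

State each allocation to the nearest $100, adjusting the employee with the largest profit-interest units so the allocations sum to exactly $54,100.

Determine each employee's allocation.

Dube: $10,600; Haddad: $17,400; Halvorsen: $14,500; Nwosu: $8,700; Lindqvist: $2,900

Total profit-interest units = 11 + 18 + 15 + 9 + 3 = 56.
Pro-rata amounts: Dube 10,626.79; Haddad 17,389.29; Halvorsen 14,491.07; Nwosu 8,694.64; Lindqvist 2,898.21.
Rounded to nearest $100: Dube $10,600; Haddad $17,400; Halvorsen $14,500; Nwosu $8,700; Lindqvist $2,900. Sum = $54,100.
Sum already equals the total — no adjustment.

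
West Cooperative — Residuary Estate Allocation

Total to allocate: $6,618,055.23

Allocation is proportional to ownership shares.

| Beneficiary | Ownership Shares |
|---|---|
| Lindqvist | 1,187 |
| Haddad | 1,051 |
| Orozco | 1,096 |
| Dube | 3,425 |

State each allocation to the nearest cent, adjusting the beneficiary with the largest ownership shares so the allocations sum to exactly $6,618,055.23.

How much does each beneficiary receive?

Ownership shares total: 1,187 + 1,051 + 1,096 + 3,425 = 6,759.
Unrounded shares: Lindqvist 1,162,247.6044; Haddad 1,029,083.5992; Orozco 1,073,145.2185; Dube 3,353,578.8079.
At nearest cent: Lindqvist $1,162,247.60; Haddad $1,029,083.60; Orozco $1,073,145.22; Dube $3,353,578.81. Sum = $6,618,055.23.
No rounding difference to absorb.

Lindqvist: $1,162,247.60; Haddad: $1,029,083.60; Orozco: $1,073,145.22; Dube: $3,353,578.81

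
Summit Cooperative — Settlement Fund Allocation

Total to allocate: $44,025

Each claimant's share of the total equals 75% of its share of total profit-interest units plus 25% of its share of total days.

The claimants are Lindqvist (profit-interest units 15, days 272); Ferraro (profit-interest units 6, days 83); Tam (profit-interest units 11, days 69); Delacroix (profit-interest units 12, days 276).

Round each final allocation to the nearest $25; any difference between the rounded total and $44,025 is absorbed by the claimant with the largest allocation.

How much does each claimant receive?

Profit-interest units total 44; days total 700.
Composite weights (75% profit-interest units + 25% days): Lindqvist 0.3528; Ferraro 0.1319; Tam 0.2121; Delacroix 0.3031.
Unrounded shares: Lindqvist 15,533.11; Ferraro 5,807.58; Tam 9,339.59; Delacroix 13,344.72.
After rounding ($25): Lindqvist $15,525; Ferraro $5,800; Tam $9,350; Delacroix $13,350. Sum = $44,025.
Rounded total matches; no reconciliation needed.

Lindqvist: $15,525 | Ferraro: $5,800 | Tam: $9,350 | Delacroix: $13,350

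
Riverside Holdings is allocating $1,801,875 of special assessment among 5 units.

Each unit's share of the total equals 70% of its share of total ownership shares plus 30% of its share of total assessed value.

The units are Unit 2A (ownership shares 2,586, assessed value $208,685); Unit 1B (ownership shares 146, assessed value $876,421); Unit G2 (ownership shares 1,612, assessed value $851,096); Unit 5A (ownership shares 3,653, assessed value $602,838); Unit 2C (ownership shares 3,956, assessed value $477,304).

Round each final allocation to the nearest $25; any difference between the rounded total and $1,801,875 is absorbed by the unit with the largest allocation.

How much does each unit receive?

Ownership shares total 11,953; assessed value total 3,016,344.
Composite weights (70% ownership shares + 30% assessed value): Unit 2A 0.1722; Unit 1B 0.0957; Unit G2 0.1791; Unit 5A 0.2739; Unit 2C 0.2791.
Pro-rata amounts: Unit 2A 310,280.31; Unit 1B 172,470.73; Unit G2 322,628.45; Unit 5A 493,509.62; Unit 2C 502,985.89.
At nearest $25: Unit 2A $310,275; Unit 1B $172,475; Unit G2 $322,625; Unit 5A $493,500; Unit 2C $502,975. Sum = $1,801,850.
Difference $1,801,875 − $1,801,850 = +$25 applied to largest allocation (Unit 2C): Unit 2C becomes $503,000.

Unit 2A: $310,275 | Unit 1B: $172,475 | Unit G2: $322,625 | Unit 5A: $493,500 | Unit 2C: $503,000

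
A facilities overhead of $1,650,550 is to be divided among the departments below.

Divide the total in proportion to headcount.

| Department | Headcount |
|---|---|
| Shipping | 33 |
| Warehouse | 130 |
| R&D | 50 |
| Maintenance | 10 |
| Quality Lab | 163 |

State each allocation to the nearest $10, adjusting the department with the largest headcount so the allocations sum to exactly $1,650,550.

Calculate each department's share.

Combined headcount = 386.
Pro-rata amounts: Shipping 33/386 × $1,650,550 = 141,109.20; Warehouse 130/386 × $1,650,550 = 555,884.72; R&D 50/386 × $1,650,550 = 213,801.81; Maintenance 10/386 × $1,650,550 = 42,760.36; Quality Lab 163/386 × $1,650,550 = 696,993.91.
Rounded to nearest $10: Shipping $141,110; Warehouse $555,880; R&D $213,800; Maintenance $42,760; Quality Lab $696,990. Sum = $1,650,540.
Difference $1,650,550 − $1,650,540 = +$10 applied to largest headcount (Quality Lab): Quality Lab becomes $697,000.

Shipping: $141,110 | Warehouse: $555,880 | R&D: $213,800 | Maintenance: $42,760 | Quality Lab: $697,000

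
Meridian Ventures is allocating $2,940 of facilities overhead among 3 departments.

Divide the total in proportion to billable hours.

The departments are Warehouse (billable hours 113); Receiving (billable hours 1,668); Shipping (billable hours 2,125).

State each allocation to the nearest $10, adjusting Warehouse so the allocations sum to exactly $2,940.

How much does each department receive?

Warehouse: $80 · Receiving: $1,260 · Shipping: $1,600

Sum of billable hours: 3,906.
Raw shares: Warehouse 113/3,906 × $2,940 = 85.05; Receiving 1,668/3,906 × $2,940 = 1,255.48; Shipping 2,125/3,906 × $2,940 = 1,599.46.
Rounded to nearest $10: Warehouse $90; Receiving $1,260; Shipping $1,600. Sum = $2,950.
Difference $2,940 − $2,950 = −$10 applied to Warehouse: Warehouse becomes $80.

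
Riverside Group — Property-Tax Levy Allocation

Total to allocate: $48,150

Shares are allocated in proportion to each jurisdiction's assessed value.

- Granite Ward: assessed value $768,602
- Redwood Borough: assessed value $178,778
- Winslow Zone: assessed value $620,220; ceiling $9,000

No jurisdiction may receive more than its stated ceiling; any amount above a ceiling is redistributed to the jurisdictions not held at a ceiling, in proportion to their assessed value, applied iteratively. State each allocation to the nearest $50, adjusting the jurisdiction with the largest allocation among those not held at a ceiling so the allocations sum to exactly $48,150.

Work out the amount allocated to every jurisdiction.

Combined assessed value = 1,567,600.
Pro-rata shares before constraints: Granite Ward 23,608.18; Redwood Borough 5,491.30; Winslow Zone 19,050.52.
Capped: Winslow Zone ($9,000); residual $39,150 reallocated over remaining assessed value 947,380.
Remaining shares: Granite Ward 31,762.09 → $31,750; Redwood Borough 7,387.91 → $7,400.

Granite Ward: $31,750 · Redwood Borough: $7,400 · Winslow Zone: $9,000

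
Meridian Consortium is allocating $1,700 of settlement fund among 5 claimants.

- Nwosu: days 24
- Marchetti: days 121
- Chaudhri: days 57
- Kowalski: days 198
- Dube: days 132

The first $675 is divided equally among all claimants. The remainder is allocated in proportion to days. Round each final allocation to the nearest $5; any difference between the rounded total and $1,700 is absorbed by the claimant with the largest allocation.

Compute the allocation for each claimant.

$675 shared equally gives $135 per claimant.
Remainder $1,025 by days (total 532): Nwosu 46.24 → $45; Marchetti 233.13 → $235; Chaudhri 109.82 → $110; Kowalski 381.48 → $380; Dube 254.32 → $255.
Totals: Nwosu $135 + $45 = $180; Marchetti $135 + $235 = $370; Chaudhri $135 + $110 = $245; Kowalski $135 + $380 = $515; Dube $135 + $255 = $390.

Nwosu: $180 · Marchetti: $370 · Chaudhri: $245 · Kowalski: $515 · Dube: $390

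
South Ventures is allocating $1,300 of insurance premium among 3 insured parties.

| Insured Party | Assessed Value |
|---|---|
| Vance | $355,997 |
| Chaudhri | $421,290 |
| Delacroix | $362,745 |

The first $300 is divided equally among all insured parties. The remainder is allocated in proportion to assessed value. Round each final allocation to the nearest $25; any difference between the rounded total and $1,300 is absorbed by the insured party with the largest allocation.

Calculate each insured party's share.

Vance: $400 · Chaudhri: $475 · Delacroix: $425

Equal tier: $300 ÷ 3 = $100 apiece.
Remainder $1,000 by assessed value (total 1,140,032): Vance 312.27 → $300; Chaudhri 369.54 → $375; Delacroix 318.19 → $325.
Totals: Vance $100 + $300 = $400; Chaudhri $100 + $375 = $475; Delacroix $100 + $325 = $425.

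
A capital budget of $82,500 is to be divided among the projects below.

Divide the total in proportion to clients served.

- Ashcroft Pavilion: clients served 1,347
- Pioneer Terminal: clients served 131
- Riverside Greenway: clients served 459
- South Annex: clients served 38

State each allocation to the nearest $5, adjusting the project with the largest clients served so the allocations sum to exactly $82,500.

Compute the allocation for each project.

Clients served total: 1,975.
Pro-rata amounts: Ashcroft Pavilion 1,347/1,975 × $82,500 = 56,267.09; Pioneer Terminal 131/1,975 × $82,500 = 5,472.15; Riverside Greenway 459/1,975 × $82,500 = 19,173.42; South Annex 38/1,975 × $82,500 = 1,587.34.
At nearest $5: Ashcroft Pavilion $56,265; Pioneer Terminal $5,470; Riverside Greenway $19,175; South Annex $1,585. Sum = $82,495.
Difference $82,500 − $82,495 = +$5 applied to largest clients served (Ashcroft Pavilion): Ashcroft Pavilion becomes $56,270.

Ashcroft Pavilion: $56,270 · Pioneer Terminal: $5,470 · Riverside Greenway: $19,175 · South Annex: $1,585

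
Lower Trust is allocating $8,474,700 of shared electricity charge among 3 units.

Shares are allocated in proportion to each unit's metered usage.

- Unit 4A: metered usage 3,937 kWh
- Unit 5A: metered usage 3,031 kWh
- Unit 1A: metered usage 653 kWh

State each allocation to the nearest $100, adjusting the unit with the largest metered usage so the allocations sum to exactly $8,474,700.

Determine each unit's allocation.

Unit 4A: $4,378,100 · Unit 5A: $3,370,500 · Unit 1A: $726,100

Combined metered usage = 7,621.
Raw shares: Unit 4A 3,937/7,621 × $8,474,700 = 4,378,020.46; Unit 5A 3,031/7,621 × $8,474,700 = 3,370,530.86; Unit 1A 653/7,621 × $8,474,700 = 726,148.68.
Rounded to nearest $100: Unit 4A $4,378,000; Unit 5A $3,370,500; Unit 1A $726,100. Sum = $8,474,600.
Difference $8,474,700 − $8,474,600 = +$100 applied to largest metered usage (Unit 4A): Unit 4A becomes $4,378,100.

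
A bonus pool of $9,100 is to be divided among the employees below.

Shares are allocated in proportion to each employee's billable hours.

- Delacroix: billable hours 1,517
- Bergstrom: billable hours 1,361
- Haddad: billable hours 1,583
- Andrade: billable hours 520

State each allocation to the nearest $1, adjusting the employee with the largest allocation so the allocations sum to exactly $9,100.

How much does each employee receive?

Delacroix: $2,771; Bergstrom: $2,486; Haddad: $2,893; Andrade: $950

Total billable hours = 4,981.
Raw shares: Delacroix 1,517/4,981 × $9,100 = 2,771.47; Bergstrom 1,361/4,981 × $9,100 = 2,486.47; Haddad 1,583/4,981 × $9,100 = 2,892.05; Andrade 520/4,981 × $9,100 = 950.01.
At nearest $1: Delacroix $2,771; Bergstrom $2,486; Haddad $2,892; Andrade $950. Sum = $9,099.
Difference $9,100 − $9,099 = +$1 applied to largest allocation (Haddad): Haddad becomes $2,893.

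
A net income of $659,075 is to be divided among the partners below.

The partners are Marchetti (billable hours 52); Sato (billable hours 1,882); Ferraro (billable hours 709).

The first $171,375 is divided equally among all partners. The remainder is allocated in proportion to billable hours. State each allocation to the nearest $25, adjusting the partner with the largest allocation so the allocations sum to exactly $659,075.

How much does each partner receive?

Marchetti: $66,725 | Sato: $404,400 | Ferraro: $187,950

$171,375 shared equally gives $57,125 per partner.
Remainder $487,700 by billable hours (total 2,643): Marchetti 9,595.31 → $9,600; Sato 347,276.35 → $347,275; Ferraro 130,828.34 → $130,825.
Totals: Marchetti $57,125 + $9,600 = $66,725; Sato $57,125 + $347,275 = $404,400; Ferraro $57,125 + $130,825 = $187,950.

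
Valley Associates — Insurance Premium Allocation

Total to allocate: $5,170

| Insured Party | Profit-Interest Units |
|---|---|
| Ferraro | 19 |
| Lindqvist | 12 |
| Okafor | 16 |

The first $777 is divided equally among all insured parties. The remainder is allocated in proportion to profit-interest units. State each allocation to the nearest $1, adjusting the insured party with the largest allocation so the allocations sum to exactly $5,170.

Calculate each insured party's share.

Ferraro: $2,035 | Lindqvist: $1,381 | Okafor: $1,754

First tranche $777 split equally: $259 each.
Remainder $4,393 by profit-interest units (total 47): Ferraro 1,775.89 → $1,776; Lindqvist 1,121.62 → $1,122; Okafor 1,495.49 → $1,495.
Totals: Ferraro $259 + $1,776 = $2,035; Lindqvist $259 + $1,122 = $1,381; Okafor $259 + $1,495 = $1,754.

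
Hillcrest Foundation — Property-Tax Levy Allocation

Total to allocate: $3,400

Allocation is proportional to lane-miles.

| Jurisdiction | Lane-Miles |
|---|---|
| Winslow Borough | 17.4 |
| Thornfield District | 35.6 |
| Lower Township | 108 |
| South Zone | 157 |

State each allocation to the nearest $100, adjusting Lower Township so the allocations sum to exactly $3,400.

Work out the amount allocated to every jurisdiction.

Winslow Borough: $200; Thornfield District: $400; Lower Township: $1,100; South Zone: $1,700

Lane-miles total: 318.
Raw shares: Winslow Borough 17.4/318 × $3,400 = 186.04; Thornfield District 35.6/318 × $3,400 = 380.63; Lower Township 108/318 × $3,400 = 1,154.72; South Zone 157/318 × $3,400 = 1,678.62.
Rounded to nearest $100: Winslow Borough $200; Thornfield District $400; Lower Township $1,200; South Zone $1,700. Sum = $3,500.
Difference $3,400 − $3,500 = −$100 applied to Lower Township: Lower Township becomes $1,100.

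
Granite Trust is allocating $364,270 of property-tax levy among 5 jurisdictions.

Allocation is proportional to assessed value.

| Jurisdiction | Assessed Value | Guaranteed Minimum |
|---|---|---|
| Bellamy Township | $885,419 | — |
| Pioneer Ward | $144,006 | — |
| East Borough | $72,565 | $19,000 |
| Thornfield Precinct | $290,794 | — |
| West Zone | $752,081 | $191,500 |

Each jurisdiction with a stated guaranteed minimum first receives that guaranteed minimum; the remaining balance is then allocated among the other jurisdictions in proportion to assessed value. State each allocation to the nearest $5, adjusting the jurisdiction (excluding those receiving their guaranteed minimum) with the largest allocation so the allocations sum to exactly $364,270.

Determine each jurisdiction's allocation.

Guaranteed amounts: East Borough $19,000; West Zone $191,500. Balance $153,770.
Balance split over remaining assessed value 1,320,219: Bellamy Township 103,127.496 → $103,125; Pioneer Ward 16,772.83 → $16,775; Thornfield Precinct 33,869.68 → $33,870.

Bellamy Township: $103,125 · Pioneer Ward: $16,775 · East Borough: $19,000 · Thornfield Precinct: $33,870 · West Zone: $191,500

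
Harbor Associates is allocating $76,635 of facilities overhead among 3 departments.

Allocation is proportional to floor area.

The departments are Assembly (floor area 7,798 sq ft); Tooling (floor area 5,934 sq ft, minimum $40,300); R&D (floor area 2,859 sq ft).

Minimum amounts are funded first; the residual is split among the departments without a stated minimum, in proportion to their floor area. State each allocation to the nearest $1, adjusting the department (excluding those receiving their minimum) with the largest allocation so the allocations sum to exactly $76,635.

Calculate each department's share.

Assembly: $26,587 | Tooling: $40,300 | R&D: $9,748

Minimums first: Tooling $40,300. Balance $36,335.
Balance split over remaining floor area 10,657: Assembly 26,587.25 → $26,587; R&D 9,747.75 → $9,748.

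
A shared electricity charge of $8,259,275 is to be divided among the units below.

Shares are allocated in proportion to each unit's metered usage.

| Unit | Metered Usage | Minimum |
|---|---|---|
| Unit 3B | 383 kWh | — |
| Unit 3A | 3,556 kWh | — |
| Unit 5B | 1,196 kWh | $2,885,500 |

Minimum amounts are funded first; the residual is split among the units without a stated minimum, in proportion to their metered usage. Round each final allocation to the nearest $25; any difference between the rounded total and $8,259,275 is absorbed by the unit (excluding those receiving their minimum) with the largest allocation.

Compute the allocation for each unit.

Unit 3B: $522,500; Unit 3A: $4,851,275; Unit 5B: $2,885,500

Minimums first: Unit 5B $2,885,500. Balance $5,373,775.
Balance split over remaining metered usage 3,939: Unit 3B 522,507.19 → $522,500; Unit 3A 4,851,267.81 → $4,851,275.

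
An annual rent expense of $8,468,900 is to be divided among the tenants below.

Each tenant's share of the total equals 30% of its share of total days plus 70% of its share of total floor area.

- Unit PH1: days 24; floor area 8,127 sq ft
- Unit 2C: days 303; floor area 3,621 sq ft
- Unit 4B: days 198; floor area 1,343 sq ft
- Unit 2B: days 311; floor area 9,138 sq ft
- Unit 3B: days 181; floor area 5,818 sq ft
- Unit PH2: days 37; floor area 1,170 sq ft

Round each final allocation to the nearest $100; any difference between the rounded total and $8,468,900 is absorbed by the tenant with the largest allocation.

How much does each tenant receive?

Totals — days 1,054, floor area 29,217.
Blended shares (30% days + 70% floor area): Unit PH1 0.2015; Unit 2C 0.1730; Unit 4B 0.0885; Unit 2B 0.3075; Unit 3B 0.1909; Unit PH2 0.0386.
Proportional shares: Unit PH1 1,706,848.38; Unit 2C 1,465,095.74; Unit 4B 749,778.89; Unit 2B 2,603,798.08; Unit 3B 1,616,793.27; Unit PH2 326,585.64.
After rounding ($100): Unit PH1 $1,706,800; Unit 2C $1,465,100; Unit 4B $749,800; Unit 2B $2,603,800; Unit 3B $1,616,800; Unit PH2 $326,600. Sum = $8,468,900.
Rounded total matches; no reconciliation needed.

Unit PH1: $1,706,800; Unit 2C: $1,465,100; Unit 4B: $749,800; Unit 2B: $2,603,800; Unit 3B: $1,616,800; Unit PH2: $326,600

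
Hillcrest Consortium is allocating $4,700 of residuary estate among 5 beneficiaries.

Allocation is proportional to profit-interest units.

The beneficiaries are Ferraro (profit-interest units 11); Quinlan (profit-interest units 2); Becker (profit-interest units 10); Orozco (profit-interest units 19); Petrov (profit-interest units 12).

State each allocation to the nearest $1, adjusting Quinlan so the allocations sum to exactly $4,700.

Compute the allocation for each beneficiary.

Ferraro: $957 | Quinlan: $175 | Becker: $870 | Orozco: $1,654 | Petrov: $1,044

Profit-interest units total: 54.
Proportional shares: Ferraro 11/54 × $4,700 = 957.41; Quinlan 2/54 × $4,700 = 174.07; Becker 10/54 × $4,700 = 870.37; Orozco 19/54 × $4,700 = 1,653.70; Petrov 12/54 × $4,700 = 1,044.44.
After rounding ($1): Ferraro $957; Quinlan $174; Becker $870; Orozco $1,654; Petrov $1,044. Sum = $4,699.
Difference $4,700 − $4,699 = +$1 applied to Quinlan: Quinlan becomes $175.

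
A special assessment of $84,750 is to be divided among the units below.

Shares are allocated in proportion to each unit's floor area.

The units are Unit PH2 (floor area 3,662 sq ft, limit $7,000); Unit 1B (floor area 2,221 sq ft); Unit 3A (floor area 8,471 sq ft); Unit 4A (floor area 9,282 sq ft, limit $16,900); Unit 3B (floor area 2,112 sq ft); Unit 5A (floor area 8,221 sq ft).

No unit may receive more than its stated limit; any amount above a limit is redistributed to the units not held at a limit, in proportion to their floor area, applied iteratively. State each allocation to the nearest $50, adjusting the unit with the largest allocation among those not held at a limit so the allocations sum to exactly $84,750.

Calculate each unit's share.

Unit PH2: $7,000; Unit 1B: $6,450; Unit 3A: $24,500; Unit 4A: $16,900; Unit 3B: $6,100; Unit 5A: $23,800

Combined floor area = 33,969.
Proportional shares (ignoring caps): Unit PH2 9,136.40; Unit 1B 5,541.22; Unit 3A 21,134.48; Unit 4A 23,157.86; Unit 3B 5,269.27; Unit 5A 20,510.75.
Held at cap: Unit PH2 ($7,000), Unit 4A ($16,900); balance $60,850 reallocated over remaining floor area 21,025.
Remaining shares: Unit 1B 6,427.96 → $6,450; Unit 3A 24,516.54 → $24,500; Unit 3B 6,112.49 → $6,100; Unit 5A 23,793.00 → $23,800.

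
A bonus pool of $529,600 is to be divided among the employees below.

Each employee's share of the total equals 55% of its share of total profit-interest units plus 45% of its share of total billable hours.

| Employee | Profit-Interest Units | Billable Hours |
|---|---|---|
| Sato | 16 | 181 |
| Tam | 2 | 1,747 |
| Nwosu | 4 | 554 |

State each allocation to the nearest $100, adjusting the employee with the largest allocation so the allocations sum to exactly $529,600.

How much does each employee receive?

Totals — profit-interest units 22, billable hours 2,482.
Combined weights (55% profit-interest units + 45% billable hours): Sato 0.4328; Tam 0.3667; Nwosu 0.2004.
Raw shares: Sato 229,219.50; Tam 194,225.79; Nwosu 106,154.71.
After rounding ($100): Sato $229,200; Tam $194,200; Nwosu $106,200. Sum = $529,600.
Sum already equals the total — no adjustment.

Sato: $229,200; Tam: $194,200; Nwosu: $106,200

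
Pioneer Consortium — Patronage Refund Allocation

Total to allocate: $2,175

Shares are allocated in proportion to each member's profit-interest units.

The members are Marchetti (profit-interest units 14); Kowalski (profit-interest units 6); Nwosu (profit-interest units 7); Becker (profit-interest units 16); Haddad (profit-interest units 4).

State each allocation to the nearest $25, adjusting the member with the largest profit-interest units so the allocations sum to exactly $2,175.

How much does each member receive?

Marchetti: $650 | Kowalski: $275 | Nwosu: $325 | Becker: $750 | Haddad: $175

Profit-interest units total: 14 + 6 + 7 + 16 + 4 = 47.
Unrounded shares: Marchetti 647.87; Kowalski 277.66; Nwosu 323.94; Becker 740.43; Haddad 185.11.
Rounded to nearest $25: Marchetti $650; Kowalski $275; Nwosu $325; Becker $750; Haddad $175. Sum = $2,175.
Sum already equals the total — no adjustment.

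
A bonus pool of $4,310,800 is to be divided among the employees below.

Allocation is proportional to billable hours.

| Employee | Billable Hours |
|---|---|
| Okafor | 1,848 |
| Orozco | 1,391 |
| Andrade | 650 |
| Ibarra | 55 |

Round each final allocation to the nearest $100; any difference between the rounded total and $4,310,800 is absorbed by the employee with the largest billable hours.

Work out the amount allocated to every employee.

Billable hours total: 1,848 + 1,391 + 650 + 55 = 3,944.
Raw shares: Okafor 2,019,867.75; Orozco 1,520,365.82; Andrade 710,451.32; Ibarra 60,115.11.
At nearest $100: Okafor $2,019,900; Orozco $1,520,400; Andrade $710,500; Ibarra $60,100. Sum = $4,310,900.
Difference $4,310,800 − $4,310,900 = −$100 applied to largest billable hours (Okafor): Okafor becomes $2,019,800.

Okafor: $2,019,800; Orozco: $1,520,400; Andrade: $710,500; Ibarra: $60,100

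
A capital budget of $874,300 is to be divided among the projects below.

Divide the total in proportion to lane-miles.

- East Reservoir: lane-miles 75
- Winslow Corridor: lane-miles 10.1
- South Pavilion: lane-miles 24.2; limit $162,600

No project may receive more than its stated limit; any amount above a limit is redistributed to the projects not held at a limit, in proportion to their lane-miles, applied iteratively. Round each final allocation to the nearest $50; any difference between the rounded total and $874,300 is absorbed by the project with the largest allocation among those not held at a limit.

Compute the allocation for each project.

East Reservoir: $627,250 | Winslow Corridor: $84,450 | South Pavilion: $162,600

Combined lane-miles = 109.3.
Unconstrained shares: East Reservoir 599,931.38; Winslow Corridor 80,790.76; South Pavilion 193,577.86.
Capped: South Pavilion ($162,600); balance $711,700 reallocated over remaining lane-miles 85.1.
Redistributed shares: East Reservoir 627,232.67 → $627,250; Winslow Corridor 84,467.33 → $84,450.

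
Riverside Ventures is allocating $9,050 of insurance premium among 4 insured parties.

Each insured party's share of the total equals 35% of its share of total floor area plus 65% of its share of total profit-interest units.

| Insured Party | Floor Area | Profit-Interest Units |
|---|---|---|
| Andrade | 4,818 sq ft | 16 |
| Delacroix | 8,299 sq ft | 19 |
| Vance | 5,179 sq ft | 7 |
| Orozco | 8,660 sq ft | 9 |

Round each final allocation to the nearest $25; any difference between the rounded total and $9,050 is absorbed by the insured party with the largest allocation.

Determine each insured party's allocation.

Andrade: $2,400; Delacroix: $3,175; Vance: $1,425; Orozco: $2,050

Floor area total 26,956; profit-interest units total 51.
Blended shares (35% floor area + 65% profit-interest units): Andrade 0.2665; Delacroix 0.3499; Vance 0.1565; Orozco 0.2271.
Pro-rata amounts: Andrade 2,411.64; Delacroix 3,166.70; Vance 1,415.97; Orozco 2,055.69.
Rounded to nearest $25: Andrade $2,400; Delacroix $3,175; Vance $1,425; Orozco $2,050. Sum = $9,050.
Sum already equals the total — no adjustment.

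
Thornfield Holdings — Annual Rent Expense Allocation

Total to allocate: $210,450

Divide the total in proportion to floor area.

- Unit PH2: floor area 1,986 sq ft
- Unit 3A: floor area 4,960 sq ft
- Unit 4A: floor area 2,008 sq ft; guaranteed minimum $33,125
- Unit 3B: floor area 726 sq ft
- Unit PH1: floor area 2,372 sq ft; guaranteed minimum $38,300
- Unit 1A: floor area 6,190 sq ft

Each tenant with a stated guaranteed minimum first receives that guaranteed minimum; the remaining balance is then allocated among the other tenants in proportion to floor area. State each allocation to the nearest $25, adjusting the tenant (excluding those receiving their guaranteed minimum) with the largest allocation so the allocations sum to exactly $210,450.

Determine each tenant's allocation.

Unit PH2: $19,925; Unit 3A: $49,750; Unit 4A: $33,125; Unit 3B: $7,275; Unit PH1: $38,300; Unit 1A: $62,075

Guaranteed amounts: Unit 4A $33,125; Unit PH1 $38,300. Remaining pool $139,025.
Remaining pool split over remaining floor area 13,862: Unit PH2 19,918.02 → $19,925; Unit 3A 49,744.91 → $49,750; Unit 3B 7,281.21 → $7,275; Unit 1A 62,080.85 → $62,075.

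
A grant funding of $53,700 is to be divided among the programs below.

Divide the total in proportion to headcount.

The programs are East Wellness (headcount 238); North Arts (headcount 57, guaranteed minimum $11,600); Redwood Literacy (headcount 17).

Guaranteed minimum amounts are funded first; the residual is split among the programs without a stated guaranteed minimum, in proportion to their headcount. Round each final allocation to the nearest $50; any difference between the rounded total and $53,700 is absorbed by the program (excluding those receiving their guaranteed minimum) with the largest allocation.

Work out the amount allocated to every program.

East Wellness: $39,300; North Arts: $11,600; Redwood Literacy: $2,800

Minimums first: North Arts $11,600. Balance $42,100.
Balance split over remaining headcount 255: East Wellness 39,293.33 → $39,300; Redwood Literacy 2,806.67 → $2,800.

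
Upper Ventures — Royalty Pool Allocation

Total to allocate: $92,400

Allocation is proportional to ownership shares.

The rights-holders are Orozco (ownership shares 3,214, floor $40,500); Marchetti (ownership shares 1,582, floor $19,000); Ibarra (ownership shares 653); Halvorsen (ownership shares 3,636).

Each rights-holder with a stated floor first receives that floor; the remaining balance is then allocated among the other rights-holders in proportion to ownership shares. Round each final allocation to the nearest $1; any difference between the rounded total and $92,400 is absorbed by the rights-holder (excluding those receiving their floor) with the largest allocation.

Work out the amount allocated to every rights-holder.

Guaranteed amounts: Orozco $40,500; Marchetti $19,000. Remaining pool $32,900.
Remaining pool split over remaining ownership shares 4,289: Ibarra 5,009.02 → $5,009; Halvorsen 27,890.98 → $27,891.

Orozco: $40,500 · Marchetti: $19,000 · Ibarra: $5,009 · Halvorsen: $27,891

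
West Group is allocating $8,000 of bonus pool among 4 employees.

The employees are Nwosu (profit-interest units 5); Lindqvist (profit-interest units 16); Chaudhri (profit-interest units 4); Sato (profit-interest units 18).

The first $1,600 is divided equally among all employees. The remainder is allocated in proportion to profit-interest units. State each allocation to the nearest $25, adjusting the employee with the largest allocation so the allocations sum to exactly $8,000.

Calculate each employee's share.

Nwosu: $1,150 | Lindqvist: $2,775 | Chaudhri: $1,000 | Sato: $3,075

Equal tier: $1,600 ÷ 4 = $400 apiece.
Remainder $6,400 by profit-interest units (total 43): Nwosu 744.19 → $750; Lindqvist 2,381.40 → $2,375; Chaudhri 595.35 → $600; Sato 2,679.07 → $2,675.
Totals: Nwosu $400 + $750 = $1,150; Lindqvist $400 + $2,375 = $2,775; Chaudhri $400 + $600 = $1,000; Sato $400 + $2,675 = $3,075.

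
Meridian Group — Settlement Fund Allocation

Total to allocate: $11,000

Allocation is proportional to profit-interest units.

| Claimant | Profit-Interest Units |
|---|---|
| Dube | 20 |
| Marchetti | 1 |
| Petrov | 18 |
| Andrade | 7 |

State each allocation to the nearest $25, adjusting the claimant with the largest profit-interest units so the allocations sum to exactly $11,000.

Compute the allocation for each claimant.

Sum of profit-interest units: 20 + 1 + 18 + 7 = 46.
Proportional shares: Dube 4,782.61; Marchetti 239.13; Petrov 4,304.35; Andrade 1,673.91.
After rounding ($25): Dube $4,775; Marchetti $250; Petrov $4,300; Andrade $1,675. Sum = $11,000.
Rounded total matches; no reconciliation needed.

Dube: $4,775 | Marchetti: $250 | Petrov: $4,300 | Andrade: $1,675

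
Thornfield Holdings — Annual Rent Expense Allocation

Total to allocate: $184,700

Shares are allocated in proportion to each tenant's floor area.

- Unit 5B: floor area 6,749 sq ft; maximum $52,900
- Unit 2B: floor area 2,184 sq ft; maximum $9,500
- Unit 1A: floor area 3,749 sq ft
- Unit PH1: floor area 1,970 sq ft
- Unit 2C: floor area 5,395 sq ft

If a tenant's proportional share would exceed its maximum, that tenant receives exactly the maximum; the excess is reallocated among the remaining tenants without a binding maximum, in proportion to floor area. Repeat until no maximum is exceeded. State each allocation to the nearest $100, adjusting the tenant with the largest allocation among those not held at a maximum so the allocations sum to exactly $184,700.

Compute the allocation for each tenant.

Unit 5B: $52,900; Unit 2B: $9,500; Unit 1A: $41,300; Unit PH1: $21,700; Unit 2C: $59,300

Combined floor area = 20,047.
Unconstrained shares: Unit 5B 62,180.89; Unit 2B 20,121.95; Unit 1A 34,540.84; Unit PH1 18,150.30; Unit 2C 49,706.02.
Cap binds for Unit 5B ($52,900), Unit 2B ($9,500); balance $122,300 reallocated over remaining floor area 11,114.
Redistributed shares: Unit 1A 41,254.52 → $41,300; Unit PH1 21,678.15 → $21,700; Unit 2C 59,367.33 → $59,400.
Rounding difference −$100 applied to Unit 2C → $59,300.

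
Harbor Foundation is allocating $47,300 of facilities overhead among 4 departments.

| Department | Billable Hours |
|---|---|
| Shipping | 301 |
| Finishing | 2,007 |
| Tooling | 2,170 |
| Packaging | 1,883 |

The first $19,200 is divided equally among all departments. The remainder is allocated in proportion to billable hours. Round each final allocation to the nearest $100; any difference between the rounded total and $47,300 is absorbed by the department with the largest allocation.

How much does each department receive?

Shipping: $6,100; Finishing: $13,700; Tooling: $14,400; Packaging: $13,100

First tranche $19,200 split equally: $4,800 each.
Remainder $28,100 by billable hours (total 6,361): Shipping 1,329.68 → $1,300; Finishing 8,866.01 → $8,900; Tooling 9,586.07 → $9,600; Packaging 8,318.24 → $8,300.
Totals: Shipping $4,800 + $1,300 = $6,100; Finishing $4,800 + $8,900 = $13,700; Tooling $4,800 + $9,600 = $14,400; Packaging $4,800 + $8,300 = $13,100.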